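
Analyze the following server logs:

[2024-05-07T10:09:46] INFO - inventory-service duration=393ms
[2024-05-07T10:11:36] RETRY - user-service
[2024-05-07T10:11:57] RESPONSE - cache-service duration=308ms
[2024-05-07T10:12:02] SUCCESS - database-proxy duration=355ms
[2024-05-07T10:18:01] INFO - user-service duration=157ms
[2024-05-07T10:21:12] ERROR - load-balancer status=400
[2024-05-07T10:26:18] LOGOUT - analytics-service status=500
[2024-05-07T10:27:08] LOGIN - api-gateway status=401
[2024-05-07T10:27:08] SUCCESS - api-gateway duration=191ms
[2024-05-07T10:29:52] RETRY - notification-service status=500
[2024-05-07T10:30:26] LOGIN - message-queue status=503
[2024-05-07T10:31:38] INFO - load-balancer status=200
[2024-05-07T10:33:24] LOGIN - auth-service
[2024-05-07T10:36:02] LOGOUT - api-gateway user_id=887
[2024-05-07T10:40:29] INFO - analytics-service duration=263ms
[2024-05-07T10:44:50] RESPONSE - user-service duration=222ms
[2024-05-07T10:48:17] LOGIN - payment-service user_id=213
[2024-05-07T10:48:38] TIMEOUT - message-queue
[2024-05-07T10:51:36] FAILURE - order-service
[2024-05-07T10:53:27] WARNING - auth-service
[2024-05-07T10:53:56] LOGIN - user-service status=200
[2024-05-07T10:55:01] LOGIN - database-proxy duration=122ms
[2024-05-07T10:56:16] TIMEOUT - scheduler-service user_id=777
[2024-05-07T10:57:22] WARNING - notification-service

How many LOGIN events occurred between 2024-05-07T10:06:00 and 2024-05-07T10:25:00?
0

To count events in the time window:

1. Window boundaries: 2024-05-07T10:06:00 to 2024-05-07T10:25:00
2. Filter for LOGIN events within this window
3. Count matching events: 0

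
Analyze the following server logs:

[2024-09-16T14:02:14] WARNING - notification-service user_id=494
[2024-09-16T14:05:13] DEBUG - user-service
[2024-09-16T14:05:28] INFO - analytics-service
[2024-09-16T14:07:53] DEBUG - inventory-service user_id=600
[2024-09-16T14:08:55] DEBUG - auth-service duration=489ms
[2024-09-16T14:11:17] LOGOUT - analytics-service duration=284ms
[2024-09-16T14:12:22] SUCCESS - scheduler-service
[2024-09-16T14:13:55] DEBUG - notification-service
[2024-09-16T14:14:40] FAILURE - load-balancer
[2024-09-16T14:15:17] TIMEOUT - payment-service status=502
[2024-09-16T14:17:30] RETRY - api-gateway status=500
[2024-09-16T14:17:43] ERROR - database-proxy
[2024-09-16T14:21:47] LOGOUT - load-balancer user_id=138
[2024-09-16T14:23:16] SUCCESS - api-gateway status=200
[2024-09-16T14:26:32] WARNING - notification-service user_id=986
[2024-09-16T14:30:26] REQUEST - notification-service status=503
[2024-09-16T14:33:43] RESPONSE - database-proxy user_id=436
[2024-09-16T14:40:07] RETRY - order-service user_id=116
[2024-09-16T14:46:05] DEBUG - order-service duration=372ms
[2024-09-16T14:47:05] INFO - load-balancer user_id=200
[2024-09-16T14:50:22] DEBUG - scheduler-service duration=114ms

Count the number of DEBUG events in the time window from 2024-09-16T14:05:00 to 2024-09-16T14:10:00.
3

To count events in the time window:

1. Window boundaries: 2024-09-16T14:05:00 to 2024-09-16T14:10:00
2. Filter for DEBUG events within this window
3. Count matching events: 3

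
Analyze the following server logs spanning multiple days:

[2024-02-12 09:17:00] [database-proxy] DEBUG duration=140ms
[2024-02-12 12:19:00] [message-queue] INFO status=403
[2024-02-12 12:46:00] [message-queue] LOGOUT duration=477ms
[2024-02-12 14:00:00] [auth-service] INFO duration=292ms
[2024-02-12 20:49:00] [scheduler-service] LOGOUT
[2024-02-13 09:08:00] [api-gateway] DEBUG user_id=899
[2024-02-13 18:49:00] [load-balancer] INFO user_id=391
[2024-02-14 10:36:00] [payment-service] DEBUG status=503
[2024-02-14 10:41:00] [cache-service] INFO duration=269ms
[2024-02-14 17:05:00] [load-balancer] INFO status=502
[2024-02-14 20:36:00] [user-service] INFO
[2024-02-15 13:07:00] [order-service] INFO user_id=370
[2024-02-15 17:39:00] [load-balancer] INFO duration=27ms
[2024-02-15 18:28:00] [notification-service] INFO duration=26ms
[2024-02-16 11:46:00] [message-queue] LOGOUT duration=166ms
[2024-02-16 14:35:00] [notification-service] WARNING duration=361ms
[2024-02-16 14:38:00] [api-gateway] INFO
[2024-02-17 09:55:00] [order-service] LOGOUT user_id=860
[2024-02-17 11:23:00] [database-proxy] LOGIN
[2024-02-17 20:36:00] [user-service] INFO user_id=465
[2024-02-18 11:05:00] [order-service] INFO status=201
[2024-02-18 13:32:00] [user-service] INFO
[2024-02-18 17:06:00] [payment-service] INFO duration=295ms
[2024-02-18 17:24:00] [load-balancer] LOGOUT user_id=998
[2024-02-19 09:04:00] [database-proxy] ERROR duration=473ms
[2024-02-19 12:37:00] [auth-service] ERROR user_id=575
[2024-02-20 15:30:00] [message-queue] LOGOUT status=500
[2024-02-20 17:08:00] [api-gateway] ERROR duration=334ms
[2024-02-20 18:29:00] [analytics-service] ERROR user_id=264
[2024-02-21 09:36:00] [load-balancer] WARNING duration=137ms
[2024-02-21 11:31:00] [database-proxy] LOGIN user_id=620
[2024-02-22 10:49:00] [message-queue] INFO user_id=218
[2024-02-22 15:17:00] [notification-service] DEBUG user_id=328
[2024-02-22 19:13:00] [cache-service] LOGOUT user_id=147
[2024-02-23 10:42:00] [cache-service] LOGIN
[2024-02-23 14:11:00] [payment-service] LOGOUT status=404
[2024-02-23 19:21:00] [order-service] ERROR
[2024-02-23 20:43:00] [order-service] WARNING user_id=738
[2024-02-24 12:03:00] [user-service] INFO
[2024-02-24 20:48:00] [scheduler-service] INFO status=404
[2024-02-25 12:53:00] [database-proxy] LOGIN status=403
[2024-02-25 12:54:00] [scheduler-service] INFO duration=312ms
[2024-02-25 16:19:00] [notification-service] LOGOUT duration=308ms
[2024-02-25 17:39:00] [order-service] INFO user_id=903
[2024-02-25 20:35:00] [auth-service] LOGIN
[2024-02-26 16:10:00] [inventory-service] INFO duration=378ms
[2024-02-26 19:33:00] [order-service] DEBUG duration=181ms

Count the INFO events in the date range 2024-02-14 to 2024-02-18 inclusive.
11

To filter by date range:

1. Date range: 2024-02-14 through 2024-02-18, both dates inclusive
2. Filter for INFO events whose date falls in this range
3. Count matching events: 11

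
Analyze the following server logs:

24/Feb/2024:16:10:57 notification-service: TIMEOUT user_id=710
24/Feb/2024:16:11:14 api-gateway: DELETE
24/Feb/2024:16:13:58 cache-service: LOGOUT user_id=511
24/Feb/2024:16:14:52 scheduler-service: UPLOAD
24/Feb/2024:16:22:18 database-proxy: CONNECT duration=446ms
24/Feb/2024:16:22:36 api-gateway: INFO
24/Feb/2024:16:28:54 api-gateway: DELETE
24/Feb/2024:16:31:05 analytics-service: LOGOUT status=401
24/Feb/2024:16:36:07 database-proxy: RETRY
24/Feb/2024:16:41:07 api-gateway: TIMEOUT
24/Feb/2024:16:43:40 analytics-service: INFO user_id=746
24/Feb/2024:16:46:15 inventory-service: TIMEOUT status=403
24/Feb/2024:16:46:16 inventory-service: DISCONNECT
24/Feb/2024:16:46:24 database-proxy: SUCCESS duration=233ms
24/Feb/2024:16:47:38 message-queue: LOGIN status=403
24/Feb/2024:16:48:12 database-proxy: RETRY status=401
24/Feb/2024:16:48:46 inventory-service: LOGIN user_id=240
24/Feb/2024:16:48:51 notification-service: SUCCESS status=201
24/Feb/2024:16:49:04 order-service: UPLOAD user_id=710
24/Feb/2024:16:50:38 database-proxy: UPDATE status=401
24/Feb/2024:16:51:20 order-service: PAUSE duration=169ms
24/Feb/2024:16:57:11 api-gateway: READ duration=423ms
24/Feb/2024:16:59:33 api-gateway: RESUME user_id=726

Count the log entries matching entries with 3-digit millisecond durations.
4

To find matching entries:

1. Pattern to match: entries with 3-digit millisecond durations
2. Scan each log entry for the pattern
3. Count matches: 4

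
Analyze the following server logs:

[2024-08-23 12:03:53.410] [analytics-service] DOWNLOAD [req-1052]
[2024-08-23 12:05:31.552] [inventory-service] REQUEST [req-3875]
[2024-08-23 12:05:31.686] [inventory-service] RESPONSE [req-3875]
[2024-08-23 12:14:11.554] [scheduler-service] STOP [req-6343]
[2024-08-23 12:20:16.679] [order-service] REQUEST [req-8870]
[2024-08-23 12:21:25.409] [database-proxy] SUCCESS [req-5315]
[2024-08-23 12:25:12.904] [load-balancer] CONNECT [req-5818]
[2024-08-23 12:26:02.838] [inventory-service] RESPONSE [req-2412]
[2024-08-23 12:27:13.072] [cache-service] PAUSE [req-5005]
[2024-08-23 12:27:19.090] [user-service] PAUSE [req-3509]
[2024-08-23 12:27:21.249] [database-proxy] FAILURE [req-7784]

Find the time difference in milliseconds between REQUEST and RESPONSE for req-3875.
134

To calculate latency:

1. Find REQUEST with id req-3875: 2024-08-23 12:05:31.552
2. Find RESPONSE with id req-3875: 2024-08-23 12:05:31.686
3. Latency: 2024-08-23 12:05:31.686 - 2024-08-23 12:05:31.552 = 134ms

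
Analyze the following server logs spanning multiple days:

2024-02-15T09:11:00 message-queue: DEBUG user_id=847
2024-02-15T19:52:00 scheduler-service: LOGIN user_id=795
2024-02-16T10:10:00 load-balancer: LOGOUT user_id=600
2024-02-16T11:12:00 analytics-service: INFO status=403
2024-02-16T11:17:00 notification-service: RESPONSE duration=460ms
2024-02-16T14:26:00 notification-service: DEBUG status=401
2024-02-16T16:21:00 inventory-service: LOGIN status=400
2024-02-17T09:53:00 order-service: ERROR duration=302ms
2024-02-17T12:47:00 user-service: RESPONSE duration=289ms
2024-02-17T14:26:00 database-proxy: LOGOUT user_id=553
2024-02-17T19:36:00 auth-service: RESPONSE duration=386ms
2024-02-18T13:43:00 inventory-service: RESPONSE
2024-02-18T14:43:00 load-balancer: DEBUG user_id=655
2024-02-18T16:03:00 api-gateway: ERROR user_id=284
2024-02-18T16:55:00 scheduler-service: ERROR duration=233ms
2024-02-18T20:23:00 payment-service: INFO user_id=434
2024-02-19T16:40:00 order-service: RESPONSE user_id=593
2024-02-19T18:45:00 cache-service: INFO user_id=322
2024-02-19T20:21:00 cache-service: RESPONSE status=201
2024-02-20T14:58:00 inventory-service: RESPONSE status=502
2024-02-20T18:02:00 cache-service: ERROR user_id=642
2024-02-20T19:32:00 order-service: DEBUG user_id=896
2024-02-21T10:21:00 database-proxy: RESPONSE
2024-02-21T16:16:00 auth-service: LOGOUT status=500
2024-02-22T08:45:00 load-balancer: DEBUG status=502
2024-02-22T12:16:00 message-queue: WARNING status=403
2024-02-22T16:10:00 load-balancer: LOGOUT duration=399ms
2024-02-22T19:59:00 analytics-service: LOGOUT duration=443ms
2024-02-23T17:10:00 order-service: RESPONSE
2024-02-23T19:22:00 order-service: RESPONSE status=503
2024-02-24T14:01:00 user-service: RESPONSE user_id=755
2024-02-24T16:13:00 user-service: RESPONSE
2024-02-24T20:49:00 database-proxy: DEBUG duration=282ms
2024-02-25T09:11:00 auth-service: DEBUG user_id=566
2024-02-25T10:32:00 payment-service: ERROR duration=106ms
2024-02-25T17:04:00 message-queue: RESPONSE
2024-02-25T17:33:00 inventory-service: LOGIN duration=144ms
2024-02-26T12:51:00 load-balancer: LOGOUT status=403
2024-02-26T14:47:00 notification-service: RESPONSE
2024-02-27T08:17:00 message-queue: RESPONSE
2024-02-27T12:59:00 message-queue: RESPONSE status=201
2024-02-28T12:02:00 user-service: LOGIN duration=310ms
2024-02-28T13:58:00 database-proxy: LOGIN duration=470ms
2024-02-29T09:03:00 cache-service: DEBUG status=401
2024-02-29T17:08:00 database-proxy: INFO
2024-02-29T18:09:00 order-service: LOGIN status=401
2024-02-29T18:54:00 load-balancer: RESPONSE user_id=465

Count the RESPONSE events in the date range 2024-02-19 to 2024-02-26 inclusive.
10

To filter by date range:

1. Date range: 2024-02-19 through 2024-02-26, both dates inclusive
2. Filter for RESPONSE events whose date falls in this range
3. Count matching events: 10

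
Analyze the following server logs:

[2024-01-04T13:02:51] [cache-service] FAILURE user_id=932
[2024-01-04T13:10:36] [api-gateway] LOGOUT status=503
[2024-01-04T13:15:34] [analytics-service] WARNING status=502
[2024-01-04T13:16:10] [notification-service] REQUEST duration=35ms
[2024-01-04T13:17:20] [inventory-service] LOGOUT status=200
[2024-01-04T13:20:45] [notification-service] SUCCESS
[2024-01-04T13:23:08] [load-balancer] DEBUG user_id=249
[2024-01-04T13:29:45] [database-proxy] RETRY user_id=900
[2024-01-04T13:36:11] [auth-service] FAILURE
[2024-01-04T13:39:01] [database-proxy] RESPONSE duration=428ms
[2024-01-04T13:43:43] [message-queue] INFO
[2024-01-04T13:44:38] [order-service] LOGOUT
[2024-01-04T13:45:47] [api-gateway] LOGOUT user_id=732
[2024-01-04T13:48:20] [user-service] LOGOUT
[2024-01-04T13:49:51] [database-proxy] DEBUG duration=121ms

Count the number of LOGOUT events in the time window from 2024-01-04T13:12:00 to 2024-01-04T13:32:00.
1

To count events in the time window:

1. Window boundaries: 2024-01-04T13:12:00 to 2024-01-04T13:32:00
2. Filter for LOGOUT events within this window
3. Count matching events: 1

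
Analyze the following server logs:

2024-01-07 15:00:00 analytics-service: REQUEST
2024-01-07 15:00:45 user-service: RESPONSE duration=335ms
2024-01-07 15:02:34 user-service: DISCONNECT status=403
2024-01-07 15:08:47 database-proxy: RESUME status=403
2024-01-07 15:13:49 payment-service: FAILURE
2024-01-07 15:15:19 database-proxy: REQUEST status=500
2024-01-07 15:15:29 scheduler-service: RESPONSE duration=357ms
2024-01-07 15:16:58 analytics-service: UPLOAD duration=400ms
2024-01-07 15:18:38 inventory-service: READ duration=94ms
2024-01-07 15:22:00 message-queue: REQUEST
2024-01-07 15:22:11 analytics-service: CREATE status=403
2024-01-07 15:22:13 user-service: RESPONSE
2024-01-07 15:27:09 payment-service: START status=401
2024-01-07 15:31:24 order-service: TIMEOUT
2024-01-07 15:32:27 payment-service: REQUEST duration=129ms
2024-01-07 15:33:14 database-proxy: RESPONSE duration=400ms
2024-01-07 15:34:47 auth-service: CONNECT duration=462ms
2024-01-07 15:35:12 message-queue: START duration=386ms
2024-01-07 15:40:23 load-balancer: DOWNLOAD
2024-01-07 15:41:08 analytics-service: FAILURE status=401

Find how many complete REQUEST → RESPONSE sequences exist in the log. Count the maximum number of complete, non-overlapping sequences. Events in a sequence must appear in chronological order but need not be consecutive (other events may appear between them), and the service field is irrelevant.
4

To count sequences:

1. Look for pattern: REQUEST → RESPONSE
2. Greedily scan the log in chronological order, matching each sequence element in turn (ignoring service)
3. Each time the full pattern completes, increment the count and restart matching from the next event
4. Complete non-overlapping sequences found: 4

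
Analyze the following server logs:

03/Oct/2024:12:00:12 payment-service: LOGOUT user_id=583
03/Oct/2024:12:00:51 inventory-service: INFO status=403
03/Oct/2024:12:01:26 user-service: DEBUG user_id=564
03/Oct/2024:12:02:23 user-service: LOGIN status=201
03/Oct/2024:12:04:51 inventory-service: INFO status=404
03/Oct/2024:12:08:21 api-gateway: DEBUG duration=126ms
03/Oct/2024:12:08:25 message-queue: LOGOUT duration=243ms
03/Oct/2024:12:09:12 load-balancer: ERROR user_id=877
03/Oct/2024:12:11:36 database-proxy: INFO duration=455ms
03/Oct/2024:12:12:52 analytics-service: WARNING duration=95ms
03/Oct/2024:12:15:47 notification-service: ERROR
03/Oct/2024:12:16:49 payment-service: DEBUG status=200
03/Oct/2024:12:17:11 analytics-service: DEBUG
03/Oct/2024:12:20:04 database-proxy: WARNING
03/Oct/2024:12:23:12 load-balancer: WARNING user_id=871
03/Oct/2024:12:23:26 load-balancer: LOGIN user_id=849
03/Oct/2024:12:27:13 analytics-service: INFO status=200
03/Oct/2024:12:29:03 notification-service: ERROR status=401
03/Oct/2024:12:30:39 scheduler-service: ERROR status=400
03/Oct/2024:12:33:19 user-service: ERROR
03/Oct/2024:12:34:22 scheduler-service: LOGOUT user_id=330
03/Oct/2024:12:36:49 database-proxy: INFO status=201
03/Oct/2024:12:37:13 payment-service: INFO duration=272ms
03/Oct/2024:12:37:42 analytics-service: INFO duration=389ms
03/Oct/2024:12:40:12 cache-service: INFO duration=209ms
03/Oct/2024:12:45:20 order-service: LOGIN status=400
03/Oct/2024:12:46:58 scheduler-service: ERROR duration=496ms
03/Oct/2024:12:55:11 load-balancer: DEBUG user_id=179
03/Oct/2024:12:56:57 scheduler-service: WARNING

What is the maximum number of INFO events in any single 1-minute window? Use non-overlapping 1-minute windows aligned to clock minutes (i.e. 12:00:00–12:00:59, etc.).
2

To find the burst window:

1. Divide the log period into non-overlapping 1-minute windows starting at 12:00
2. Count INFO events in each window
3. Find the window with maximum count
4. Maximum events in a window: 2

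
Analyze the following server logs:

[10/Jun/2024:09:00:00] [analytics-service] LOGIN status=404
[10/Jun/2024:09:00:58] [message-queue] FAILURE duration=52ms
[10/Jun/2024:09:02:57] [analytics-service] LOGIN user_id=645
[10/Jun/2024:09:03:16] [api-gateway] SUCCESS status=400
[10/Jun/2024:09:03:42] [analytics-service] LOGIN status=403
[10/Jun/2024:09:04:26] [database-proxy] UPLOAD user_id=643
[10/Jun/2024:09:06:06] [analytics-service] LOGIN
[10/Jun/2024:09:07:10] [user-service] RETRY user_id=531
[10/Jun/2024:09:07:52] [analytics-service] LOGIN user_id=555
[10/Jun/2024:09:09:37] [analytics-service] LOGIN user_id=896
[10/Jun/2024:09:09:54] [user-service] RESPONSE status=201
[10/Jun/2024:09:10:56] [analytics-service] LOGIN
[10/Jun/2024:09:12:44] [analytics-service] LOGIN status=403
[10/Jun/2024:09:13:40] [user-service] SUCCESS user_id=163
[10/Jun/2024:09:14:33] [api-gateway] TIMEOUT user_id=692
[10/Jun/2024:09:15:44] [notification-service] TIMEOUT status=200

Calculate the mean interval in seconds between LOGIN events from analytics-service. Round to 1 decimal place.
109.1

To calculate average interval:

1. Find all LOGIN events for analytics-service in order
2. Calculate time gaps between consecutive events
3. Compute mean of gaps: 764 / 7 = 109.1 seconds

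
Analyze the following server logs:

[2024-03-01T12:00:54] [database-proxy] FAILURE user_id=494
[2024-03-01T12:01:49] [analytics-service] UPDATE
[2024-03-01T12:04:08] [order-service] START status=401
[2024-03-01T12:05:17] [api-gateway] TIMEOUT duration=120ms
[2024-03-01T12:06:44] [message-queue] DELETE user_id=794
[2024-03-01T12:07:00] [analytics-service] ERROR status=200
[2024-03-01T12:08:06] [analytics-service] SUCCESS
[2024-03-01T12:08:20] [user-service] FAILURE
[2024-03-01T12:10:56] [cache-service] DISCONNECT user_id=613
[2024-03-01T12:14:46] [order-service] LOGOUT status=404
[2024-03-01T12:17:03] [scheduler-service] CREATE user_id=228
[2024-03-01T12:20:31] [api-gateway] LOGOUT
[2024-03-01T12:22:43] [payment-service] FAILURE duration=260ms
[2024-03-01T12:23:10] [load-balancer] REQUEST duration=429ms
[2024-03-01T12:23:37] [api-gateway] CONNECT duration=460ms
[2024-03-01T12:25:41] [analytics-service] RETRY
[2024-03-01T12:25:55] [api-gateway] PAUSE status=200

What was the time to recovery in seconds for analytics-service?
66

To calculate recovery time:

1. Find ERROR event for analytics-service: 2024-03-01T12:07:00
2. Find next SUCCESS event for analytics-service: 2024-03-01T12:08:06
3. Recovery time: 2024-03-01T12:08:06 - 2024-03-01T12:07:00 = 66 seconds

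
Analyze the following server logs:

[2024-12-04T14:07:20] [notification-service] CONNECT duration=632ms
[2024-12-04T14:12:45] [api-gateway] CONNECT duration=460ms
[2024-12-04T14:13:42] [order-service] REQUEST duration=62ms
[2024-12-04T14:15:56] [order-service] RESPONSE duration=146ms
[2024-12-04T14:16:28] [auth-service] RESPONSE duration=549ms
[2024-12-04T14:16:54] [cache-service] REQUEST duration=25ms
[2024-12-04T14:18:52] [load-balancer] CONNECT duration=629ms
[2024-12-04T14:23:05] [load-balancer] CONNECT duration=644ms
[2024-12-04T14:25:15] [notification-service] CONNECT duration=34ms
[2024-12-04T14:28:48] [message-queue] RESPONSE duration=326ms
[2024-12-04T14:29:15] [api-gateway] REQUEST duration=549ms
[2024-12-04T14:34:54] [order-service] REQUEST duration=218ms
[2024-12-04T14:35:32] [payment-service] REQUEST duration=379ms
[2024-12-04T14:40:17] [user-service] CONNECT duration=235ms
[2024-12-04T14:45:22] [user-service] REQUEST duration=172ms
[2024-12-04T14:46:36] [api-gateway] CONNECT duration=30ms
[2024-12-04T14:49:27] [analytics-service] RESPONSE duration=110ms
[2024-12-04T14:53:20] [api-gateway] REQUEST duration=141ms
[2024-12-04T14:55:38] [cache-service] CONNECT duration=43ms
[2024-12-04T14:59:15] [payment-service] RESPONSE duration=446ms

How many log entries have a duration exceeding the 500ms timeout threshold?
5

To count timeouts:

1. Threshold: 500ms
2. Extract duration from each log entry
3. Count entries where duration > 500
4. Timeout count: 5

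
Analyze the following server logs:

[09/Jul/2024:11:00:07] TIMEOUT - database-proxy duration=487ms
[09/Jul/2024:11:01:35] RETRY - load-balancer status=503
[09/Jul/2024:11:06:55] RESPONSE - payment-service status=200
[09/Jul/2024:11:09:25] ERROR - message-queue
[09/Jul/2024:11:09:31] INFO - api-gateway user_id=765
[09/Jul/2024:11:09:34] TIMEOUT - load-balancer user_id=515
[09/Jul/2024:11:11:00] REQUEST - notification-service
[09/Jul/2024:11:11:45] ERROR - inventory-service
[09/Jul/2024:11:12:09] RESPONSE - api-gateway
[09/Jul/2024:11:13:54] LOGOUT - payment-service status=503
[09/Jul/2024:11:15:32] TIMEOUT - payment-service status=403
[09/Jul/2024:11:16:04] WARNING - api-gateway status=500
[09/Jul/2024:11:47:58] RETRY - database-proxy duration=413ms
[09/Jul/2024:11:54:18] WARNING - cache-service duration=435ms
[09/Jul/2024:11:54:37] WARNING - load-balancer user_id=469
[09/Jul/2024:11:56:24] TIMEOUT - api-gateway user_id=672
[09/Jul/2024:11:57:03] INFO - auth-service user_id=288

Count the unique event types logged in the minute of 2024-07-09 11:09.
3

To count unique event types:

1. Filter events in the minute starting at 2024-07-09 11:09
2. Extract event types from matching entries
3. Count unique types: 3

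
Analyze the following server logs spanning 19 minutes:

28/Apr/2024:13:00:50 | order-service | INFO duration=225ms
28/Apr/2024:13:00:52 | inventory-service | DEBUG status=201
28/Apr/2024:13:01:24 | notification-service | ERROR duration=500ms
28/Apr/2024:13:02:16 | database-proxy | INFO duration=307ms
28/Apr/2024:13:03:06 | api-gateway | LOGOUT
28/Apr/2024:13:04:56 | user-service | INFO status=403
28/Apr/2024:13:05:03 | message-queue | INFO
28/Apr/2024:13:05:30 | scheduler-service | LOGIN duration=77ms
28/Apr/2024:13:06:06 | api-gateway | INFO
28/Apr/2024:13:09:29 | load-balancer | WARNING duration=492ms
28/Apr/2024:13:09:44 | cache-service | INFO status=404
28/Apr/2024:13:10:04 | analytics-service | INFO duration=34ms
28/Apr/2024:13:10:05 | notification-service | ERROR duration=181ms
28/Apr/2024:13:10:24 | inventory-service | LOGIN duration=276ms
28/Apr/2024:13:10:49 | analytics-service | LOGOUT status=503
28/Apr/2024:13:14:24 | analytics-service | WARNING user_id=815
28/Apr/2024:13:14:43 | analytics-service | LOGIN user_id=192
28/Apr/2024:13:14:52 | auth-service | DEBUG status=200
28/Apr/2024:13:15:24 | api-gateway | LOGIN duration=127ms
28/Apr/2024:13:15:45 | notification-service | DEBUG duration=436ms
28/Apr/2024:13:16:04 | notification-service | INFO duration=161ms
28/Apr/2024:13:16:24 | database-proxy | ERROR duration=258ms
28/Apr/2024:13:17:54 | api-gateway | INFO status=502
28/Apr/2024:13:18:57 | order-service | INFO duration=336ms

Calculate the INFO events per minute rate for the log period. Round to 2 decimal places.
0.53

To calculate the rate:

1. Count total INFO events: 10
2. Total time period: 19 minutes
3. Rate = 10 / 19 = 0.53 events per minute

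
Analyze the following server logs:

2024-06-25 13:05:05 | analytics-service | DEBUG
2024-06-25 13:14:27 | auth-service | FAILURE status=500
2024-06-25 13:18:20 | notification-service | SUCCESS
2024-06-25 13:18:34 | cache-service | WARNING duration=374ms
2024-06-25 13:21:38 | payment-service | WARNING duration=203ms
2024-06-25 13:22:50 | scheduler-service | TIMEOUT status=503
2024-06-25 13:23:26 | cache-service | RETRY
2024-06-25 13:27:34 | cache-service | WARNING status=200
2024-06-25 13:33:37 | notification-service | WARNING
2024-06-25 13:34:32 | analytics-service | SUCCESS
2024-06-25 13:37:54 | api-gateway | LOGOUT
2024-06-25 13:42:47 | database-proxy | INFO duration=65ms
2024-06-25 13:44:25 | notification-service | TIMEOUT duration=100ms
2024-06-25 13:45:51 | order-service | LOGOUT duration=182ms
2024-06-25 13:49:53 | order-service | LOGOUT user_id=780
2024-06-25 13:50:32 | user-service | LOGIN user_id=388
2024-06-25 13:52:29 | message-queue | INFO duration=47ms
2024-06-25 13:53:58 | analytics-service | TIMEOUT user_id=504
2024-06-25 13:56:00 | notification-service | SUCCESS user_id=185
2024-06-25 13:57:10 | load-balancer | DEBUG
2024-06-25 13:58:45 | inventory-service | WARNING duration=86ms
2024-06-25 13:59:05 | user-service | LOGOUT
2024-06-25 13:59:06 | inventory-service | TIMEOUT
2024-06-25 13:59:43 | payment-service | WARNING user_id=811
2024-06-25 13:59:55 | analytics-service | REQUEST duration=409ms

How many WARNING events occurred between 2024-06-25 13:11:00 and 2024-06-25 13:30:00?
3

To count events in the time window:

1. Window boundaries: 2024-06-25 13:11:00 to 2024-06-25 13:30:00
2. Filter for WARNING events within this window
3. Count matching events: 3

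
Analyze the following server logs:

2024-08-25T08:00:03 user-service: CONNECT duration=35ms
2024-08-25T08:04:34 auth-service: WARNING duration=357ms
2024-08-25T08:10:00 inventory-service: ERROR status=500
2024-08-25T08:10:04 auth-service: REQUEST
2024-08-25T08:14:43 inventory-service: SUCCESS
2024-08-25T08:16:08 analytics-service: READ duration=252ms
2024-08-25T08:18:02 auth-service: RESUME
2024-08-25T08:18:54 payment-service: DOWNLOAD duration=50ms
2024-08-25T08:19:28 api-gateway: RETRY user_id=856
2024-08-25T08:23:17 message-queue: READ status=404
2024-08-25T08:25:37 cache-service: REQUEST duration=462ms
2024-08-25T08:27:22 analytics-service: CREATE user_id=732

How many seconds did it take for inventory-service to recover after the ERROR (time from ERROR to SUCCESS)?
283

To calculate recovery time:

1. Find ERROR event for inventory-service: 2024-08-25T08:10:00
2. Find next SUCCESS event for inventory-service: 2024-08-25T08:14:43
3. Recovery time: 2024-08-25T08:14:43 - 2024-08-25T08:10:00 = 283 seconds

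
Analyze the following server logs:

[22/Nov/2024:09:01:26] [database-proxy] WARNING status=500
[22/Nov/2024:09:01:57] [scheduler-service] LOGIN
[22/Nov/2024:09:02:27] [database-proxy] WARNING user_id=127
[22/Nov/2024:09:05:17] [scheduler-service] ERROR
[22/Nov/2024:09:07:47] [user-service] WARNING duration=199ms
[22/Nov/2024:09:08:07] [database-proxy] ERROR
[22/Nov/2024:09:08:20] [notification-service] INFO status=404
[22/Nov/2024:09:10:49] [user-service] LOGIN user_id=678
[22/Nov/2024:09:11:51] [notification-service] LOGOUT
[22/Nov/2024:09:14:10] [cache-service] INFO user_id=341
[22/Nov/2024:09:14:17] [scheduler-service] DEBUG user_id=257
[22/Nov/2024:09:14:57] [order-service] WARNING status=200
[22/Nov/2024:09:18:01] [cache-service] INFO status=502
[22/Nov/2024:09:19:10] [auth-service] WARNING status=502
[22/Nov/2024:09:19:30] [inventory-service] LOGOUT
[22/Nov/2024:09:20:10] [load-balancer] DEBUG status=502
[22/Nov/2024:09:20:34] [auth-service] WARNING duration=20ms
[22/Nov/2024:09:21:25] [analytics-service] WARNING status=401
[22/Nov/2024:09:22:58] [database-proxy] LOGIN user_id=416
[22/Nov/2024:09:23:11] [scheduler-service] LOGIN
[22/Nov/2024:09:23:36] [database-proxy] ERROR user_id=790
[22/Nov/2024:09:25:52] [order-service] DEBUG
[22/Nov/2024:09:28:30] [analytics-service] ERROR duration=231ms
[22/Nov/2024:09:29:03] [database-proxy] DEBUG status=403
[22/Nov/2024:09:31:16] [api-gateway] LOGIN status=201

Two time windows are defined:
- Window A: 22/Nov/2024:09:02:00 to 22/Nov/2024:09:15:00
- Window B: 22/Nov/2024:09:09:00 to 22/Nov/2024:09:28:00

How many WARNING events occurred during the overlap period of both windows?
1

To find overlap events:

1. Window A: 22/Nov/2024:09:02:00 to 22/Nov/2024:09:15:00
2. Window B: 22/Nov/2024:09:09:00 to 22/Nov/2024:09:28:00
3. Overlap period: 22/Nov/2024:09:09:00 to 22/Nov/2024:09:15:00
4. Count WARNING events in overlap: 1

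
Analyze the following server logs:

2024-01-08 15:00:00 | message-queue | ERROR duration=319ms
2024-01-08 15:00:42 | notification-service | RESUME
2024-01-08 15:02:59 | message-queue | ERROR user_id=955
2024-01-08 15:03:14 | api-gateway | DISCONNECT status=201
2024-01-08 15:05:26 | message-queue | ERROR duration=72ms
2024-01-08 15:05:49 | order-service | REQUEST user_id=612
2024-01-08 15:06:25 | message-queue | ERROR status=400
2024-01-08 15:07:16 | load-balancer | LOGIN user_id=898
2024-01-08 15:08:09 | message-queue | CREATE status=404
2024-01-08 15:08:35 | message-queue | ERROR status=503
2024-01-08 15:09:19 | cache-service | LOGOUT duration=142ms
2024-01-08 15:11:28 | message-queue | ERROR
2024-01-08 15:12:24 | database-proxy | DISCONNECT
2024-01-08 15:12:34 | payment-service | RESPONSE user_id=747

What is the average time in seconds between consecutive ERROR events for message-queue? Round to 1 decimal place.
137.6

To calculate average interval:

1. Find all ERROR events for message-queue in order
2. Calculate time gaps between consecutive events
3. Compute mean of gaps: 688 / 5 = 137.6 seconds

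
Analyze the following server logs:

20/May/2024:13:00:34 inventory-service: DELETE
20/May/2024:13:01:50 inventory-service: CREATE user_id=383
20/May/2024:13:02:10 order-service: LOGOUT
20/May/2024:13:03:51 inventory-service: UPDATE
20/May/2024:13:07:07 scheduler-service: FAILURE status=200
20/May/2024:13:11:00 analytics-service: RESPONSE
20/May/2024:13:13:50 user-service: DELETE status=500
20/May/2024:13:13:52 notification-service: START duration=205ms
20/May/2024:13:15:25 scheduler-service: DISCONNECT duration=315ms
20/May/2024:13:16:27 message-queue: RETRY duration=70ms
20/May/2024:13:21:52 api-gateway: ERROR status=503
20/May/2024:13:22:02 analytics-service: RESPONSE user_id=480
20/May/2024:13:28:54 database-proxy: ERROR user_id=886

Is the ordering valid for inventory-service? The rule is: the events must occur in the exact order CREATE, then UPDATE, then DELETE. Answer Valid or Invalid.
Invalid

To validate ordering:

1. Required order: CREATE → UPDATE → DELETE
2. Rule: the events must occur in the exact order CREATE, then UPDATE, then DELETE
3. Check actual order of events for inventory-service
4. Result: Invalid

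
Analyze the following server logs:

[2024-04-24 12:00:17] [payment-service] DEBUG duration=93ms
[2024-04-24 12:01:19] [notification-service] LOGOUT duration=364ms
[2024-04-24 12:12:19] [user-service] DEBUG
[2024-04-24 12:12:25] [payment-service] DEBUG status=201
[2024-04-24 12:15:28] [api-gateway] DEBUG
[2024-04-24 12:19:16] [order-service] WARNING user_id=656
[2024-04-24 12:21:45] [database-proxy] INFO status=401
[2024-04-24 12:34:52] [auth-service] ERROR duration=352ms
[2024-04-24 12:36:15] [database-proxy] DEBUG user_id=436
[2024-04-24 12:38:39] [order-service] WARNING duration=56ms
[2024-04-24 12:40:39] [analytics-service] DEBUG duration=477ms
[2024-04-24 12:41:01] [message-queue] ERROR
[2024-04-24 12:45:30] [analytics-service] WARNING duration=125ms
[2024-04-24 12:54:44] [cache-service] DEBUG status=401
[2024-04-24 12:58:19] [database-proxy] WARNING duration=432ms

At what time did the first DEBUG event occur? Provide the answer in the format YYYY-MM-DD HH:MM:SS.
2024-04-24 12:00:17

To find the first event:

1. Filter for all DEBUG events
2. Sort by timestamp
3. Select the first one
4. Timestamp: 2024-04-24 12:00:17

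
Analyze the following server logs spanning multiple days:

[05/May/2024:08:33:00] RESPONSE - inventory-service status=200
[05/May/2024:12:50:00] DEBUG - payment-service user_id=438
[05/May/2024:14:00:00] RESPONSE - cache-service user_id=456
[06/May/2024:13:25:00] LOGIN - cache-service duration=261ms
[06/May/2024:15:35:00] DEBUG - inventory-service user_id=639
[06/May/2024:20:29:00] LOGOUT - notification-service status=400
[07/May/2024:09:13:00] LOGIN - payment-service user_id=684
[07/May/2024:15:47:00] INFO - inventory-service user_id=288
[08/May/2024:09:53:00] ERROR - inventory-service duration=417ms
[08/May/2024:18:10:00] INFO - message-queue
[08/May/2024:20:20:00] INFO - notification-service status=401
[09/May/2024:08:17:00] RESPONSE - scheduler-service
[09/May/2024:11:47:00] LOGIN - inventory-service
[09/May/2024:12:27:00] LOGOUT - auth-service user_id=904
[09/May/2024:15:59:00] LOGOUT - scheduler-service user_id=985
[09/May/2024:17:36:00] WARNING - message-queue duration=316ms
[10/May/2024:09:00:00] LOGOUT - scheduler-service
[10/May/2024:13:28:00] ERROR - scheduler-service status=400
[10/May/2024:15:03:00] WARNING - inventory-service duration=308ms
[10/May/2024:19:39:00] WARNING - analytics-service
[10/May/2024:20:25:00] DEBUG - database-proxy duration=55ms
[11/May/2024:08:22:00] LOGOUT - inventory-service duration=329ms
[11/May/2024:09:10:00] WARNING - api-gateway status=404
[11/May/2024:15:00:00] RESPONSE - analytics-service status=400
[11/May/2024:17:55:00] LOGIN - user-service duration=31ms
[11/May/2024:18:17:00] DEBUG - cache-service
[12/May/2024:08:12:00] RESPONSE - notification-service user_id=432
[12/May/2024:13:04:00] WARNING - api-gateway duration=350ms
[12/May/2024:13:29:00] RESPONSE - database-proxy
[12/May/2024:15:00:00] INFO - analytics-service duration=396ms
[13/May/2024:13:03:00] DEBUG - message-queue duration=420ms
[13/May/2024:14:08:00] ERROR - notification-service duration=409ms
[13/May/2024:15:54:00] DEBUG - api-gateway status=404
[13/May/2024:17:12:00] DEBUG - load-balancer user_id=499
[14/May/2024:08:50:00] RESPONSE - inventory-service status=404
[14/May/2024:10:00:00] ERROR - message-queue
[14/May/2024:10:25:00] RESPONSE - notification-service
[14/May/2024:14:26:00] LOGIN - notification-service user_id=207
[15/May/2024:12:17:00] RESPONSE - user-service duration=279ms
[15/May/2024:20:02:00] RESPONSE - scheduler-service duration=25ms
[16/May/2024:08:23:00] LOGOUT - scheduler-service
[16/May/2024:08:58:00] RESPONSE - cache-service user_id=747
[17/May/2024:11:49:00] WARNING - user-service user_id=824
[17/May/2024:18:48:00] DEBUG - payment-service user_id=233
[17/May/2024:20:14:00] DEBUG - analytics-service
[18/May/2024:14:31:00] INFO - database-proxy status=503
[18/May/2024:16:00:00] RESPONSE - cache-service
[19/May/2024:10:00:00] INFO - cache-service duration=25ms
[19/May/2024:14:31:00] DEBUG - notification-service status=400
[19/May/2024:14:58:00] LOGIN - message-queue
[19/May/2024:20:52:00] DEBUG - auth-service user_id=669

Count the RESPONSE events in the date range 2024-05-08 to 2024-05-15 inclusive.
8

To filter by date range:

1. Date range: 2024-05-08 through 2024-05-15, both dates inclusive
2. Filter for RESPONSE events whose date falls in this range
3. Count matching events: 8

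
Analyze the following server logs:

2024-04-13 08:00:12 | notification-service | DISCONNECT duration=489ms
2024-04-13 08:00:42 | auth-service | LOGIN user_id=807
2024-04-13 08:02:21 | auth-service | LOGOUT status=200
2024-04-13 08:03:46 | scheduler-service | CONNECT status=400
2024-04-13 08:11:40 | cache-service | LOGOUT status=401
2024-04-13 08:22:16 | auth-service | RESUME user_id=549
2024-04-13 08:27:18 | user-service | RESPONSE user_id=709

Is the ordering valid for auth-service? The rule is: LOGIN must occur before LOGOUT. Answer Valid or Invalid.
Valid

To validate ordering:

1. Required order: LOGIN → LOGOUT
2. Rule: LOGIN must occur before LOGOUT
3. Check actual order of events for auth-service
4. Result: Valid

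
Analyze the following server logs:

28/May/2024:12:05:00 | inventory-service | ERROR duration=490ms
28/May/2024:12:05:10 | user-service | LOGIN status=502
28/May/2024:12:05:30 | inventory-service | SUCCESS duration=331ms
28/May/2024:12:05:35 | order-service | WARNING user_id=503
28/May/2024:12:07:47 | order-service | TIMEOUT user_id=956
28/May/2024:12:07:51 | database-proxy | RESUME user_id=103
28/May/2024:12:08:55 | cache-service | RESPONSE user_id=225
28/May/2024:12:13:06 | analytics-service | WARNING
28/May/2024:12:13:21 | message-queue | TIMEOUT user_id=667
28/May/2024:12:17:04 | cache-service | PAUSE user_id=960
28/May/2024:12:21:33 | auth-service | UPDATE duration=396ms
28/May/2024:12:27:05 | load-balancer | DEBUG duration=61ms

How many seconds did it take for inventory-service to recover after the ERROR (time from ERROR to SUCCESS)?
30

To calculate recovery time:

1. Find ERROR event for inventory-service: 28/May/2024:12:05:00
2. Find next SUCCESS event for inventory-service: 28/May/2024:12:05:30
3. Recovery time: 28/May/2024:12:05:30 - 28/May/2024:12:05:00 = 30 seconds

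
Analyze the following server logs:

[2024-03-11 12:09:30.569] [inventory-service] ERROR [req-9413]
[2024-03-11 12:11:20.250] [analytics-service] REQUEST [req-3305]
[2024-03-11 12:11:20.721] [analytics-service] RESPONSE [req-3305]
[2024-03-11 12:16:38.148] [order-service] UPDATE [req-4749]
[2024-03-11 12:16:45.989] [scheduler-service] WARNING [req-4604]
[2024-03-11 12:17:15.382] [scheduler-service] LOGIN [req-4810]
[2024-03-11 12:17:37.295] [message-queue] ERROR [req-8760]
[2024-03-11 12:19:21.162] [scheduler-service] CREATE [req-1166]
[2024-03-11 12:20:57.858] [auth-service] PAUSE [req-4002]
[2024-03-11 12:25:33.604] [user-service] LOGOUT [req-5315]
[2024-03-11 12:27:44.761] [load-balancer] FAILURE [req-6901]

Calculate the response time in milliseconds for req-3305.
471

To calculate latency:

1. Find REQUEST with id req-3305: 2024-03-11 12:11:20.250
2. Find RESPONSE with id req-3305: 2024-03-11 12:11:20.721
3. Latency: 2024-03-11 12:11:20.721 - 2024-03-11 12:11:20.250 = 471ms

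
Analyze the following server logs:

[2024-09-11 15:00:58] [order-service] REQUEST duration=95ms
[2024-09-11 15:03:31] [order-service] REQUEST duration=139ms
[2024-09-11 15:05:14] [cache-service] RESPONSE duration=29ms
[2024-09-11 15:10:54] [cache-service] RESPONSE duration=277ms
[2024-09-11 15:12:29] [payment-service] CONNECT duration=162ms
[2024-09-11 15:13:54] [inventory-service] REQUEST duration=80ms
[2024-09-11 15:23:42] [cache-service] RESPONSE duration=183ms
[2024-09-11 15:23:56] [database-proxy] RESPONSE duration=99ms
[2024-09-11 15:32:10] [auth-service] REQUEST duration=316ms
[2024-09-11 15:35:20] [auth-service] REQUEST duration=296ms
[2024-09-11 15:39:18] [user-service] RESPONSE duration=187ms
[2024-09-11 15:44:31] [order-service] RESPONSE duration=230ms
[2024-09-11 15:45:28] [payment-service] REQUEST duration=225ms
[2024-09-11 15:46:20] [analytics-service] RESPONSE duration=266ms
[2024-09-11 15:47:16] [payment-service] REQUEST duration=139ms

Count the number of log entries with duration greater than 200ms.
6

To count timeouts:

1. Threshold: 200ms
2. Extract duration from each log entry
3. Count entries where duration > 200
4. Timeout count: 6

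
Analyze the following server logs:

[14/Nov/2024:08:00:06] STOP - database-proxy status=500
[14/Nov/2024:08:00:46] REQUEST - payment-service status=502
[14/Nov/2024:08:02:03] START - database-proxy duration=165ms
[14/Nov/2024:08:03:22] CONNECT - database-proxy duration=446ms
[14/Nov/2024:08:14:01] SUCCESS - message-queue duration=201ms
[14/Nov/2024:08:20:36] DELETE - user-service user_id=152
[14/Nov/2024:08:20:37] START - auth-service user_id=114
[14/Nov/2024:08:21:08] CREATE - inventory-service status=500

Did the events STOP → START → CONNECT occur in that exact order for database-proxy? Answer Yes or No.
Yes

To verify sequence order:

1. Find all events in sequence STOP → START → CONNECT for database-proxy
2. Extract their timestamps
3. Check if timestamps are in ascending order
4. Result: Yes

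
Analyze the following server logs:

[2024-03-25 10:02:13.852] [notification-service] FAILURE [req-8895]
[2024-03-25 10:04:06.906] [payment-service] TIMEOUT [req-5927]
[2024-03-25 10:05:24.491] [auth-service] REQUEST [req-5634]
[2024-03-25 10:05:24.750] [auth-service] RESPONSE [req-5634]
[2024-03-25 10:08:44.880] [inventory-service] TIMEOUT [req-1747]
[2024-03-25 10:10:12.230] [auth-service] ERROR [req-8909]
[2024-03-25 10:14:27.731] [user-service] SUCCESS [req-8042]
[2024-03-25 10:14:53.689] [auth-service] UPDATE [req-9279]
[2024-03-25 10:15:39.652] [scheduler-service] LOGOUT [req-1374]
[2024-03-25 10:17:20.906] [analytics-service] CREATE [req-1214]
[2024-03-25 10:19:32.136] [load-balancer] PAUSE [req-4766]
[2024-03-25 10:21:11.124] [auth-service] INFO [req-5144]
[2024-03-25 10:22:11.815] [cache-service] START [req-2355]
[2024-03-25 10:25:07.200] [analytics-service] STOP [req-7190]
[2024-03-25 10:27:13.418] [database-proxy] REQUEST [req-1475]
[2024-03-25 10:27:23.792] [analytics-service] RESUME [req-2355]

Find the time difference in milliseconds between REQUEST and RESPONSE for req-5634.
259

To calculate latency:

1. Find REQUEST with id req-5634: 2024-03-25 10:05:24.491
2. Find RESPONSE with id req-5634: 2024-03-25 10:05:24.750
3. Latency: 2024-03-25 10:05:24.750 - 2024-03-25 10:05:24.491 = 259ms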